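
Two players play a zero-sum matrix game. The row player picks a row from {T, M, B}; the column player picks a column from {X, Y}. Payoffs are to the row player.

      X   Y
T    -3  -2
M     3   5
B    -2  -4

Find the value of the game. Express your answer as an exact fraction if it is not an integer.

3

Row minima: T → -3, M → 3, B → -4; maximin = 3.
Column maxima: X → 3, Y → 5; minimax = 3.
Since maximin = minimax = 3, there is a saddle point and the value is 3.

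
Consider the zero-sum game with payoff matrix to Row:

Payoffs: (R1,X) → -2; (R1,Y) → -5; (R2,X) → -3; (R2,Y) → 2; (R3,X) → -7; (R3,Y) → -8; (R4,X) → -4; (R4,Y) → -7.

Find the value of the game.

-19/8

Row minima: R1 → -5, R2 → -3, R3 → -8, R4 → -7; maximin = -3.
Column maxima: X → -2, Y → 2; minimax = -2.
-3 ≠ -2, so there is no saddle point; optimal play is mixed.
R3 is strictly dominated by R1, so Row never plays it.
R4 is strictly dominated by R1, so Row never plays it.
On the remaining 2×2 (R1, R2 vs X, Y):
Let Row play R1 with probability p. Expected payoff against X: (-2)p + (-3)(1−p) = p − 3; against Y: (-5)p + 2(1−p) = −7p + 2.
Setting these equal: p − 3 = −7p + 2 ⇒ 8p = 5 ⇒ p = 5/8, and the value is (1)·(5/8) − 3 = -19/8.
For Column: with q = P(X), equating R1's and R2's payoffs gives 3q − 5 = −5q + 2 ⇒ q = 7/8.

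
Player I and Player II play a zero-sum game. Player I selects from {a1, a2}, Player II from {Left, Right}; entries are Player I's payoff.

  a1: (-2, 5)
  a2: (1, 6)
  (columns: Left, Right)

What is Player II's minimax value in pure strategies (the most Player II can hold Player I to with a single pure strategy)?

Column maxima: Left → 1, Right → 6.
The smallest of these is 1.

1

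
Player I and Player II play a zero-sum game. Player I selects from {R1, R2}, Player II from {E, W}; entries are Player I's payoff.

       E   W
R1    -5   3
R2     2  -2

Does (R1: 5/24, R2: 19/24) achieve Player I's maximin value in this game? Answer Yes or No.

Against E this mix gives (5/24)·(-5) + (19/24)·2 = 13/24.
Against W this mix gives (5/24)·3 + (19/24)·(-2) = -23/24.
Player II will play W, holding Player I to -23/24. Shifting weight toward the row that does better against W would raise this floor (the equalizing mix achieves -1/3 against both W and E), so the proposed strategy is not optimal.

No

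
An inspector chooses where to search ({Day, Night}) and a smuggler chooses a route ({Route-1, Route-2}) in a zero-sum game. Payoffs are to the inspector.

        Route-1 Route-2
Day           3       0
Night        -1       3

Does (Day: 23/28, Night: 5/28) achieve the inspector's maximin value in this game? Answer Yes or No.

Against Route-1 this mix gives (23/28)·3 + (5/28)·(-1) = 16/7.
Against Route-2 this mix gives (23/28)·0 + (5/28)·3 = 15/28.
The smuggler will play Route-2, holding the inspector to 15/28. Shifting weight toward the row that does better against Route-2 would raise this floor (the equalizing mix achieves 9/7 against both Route-2 and Route-1), so the proposed strategy is not optimal.

No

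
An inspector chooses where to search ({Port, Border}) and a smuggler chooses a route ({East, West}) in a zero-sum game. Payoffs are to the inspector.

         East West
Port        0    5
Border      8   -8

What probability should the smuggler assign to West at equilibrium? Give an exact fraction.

Row minima: Port → 0, Border → -8; maximin = 0.
Column maxima: East → 8, West → 5; minimax = 5.
0 ≠ 5, so there is no saddle point; optimal play is mixed.
Let the inspector play Port with probability p. Expected payoff against East: 0p + 8(1−p) = −8p + 8; against West: 5p + (-8)(1−p) = 13p − 8.
Setting these equal: −8p + 8 = 13p − 8 ⇒ −21p = -16 ⇒ p = 16/21, and the value is (-8)·(16/21) + 8 = 40/21.
For the smuggler: with q = P(East), equating Port's and Border's payoffs gives −5q + 5 = 16q − 8 ⇒ q = 13/21.

8/21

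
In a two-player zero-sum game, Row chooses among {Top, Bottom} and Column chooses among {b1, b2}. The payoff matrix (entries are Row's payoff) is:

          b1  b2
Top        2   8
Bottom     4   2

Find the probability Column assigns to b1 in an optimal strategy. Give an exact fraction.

3/4

Row minima: Top → 2, Bottom → 2; maximin = 2.
Column maxima: b1 → 4, b2 → 8; minimax = 4.
2 ≠ 4, so there is no saddle point; optimal play is mixed.
Let Row play Top with probability p. Expected payoff against b1: 2p + 4(1−p) = −2p + 4; against b2: 8p + 2(1−p) = 6p + 2.
Setting these equal: −2p + 4 = 6p + 2 ⇒ −8p = -2 ⇒ p = 1/4, and the value is (-2)·(1/4) + 4 = 7/2.
For Column: with q = P(b1), equating Top's and Bottom's payoffs gives −6q + 8 = 2q + 2 ⇒ q = 3/4.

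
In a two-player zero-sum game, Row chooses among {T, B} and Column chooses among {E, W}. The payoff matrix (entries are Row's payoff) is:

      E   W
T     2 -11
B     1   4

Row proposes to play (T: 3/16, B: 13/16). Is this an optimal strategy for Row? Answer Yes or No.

Against E this mix gives (3/16)·2 + (13/16)·1 = 19/16.
Against W this mix gives (3/16)·(-11) + (13/16)·4 = 19/16.
All of Column's active replies (E, W) yield 19/16, and no column does worse for Row. The mix makes Column indifferent and guarantees 19/16, so it is optimal.

Yes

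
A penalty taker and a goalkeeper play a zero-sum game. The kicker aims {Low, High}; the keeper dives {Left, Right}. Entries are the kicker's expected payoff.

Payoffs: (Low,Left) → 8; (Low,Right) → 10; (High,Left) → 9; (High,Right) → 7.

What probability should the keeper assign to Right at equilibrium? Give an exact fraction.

Row minima: Low → 8, High → 7; maximin = 8.
Column maxima: Left → 9, Right → 10; minimax = 9.
8 ≠ 9, so there is no saddle point; optimal play is mixed.
Let the kicker play Low with probability p. Expected payoff against Left: 8p + 9(1−p) = −p + 9; against Right: 10p + 7(1−p) = 3p + 7.
Setting these equal: −p + 9 = 3p + 7 ⇒ −4p = -2 ⇒ p = 1/2, and the value is (-1)·(1/2) + 9 = 17/2.
For the keeper: with q = P(Left), equating Low's and High's payoffs gives −2q + 10 = 2q + 7 ⇒ q = 3/4.

1/4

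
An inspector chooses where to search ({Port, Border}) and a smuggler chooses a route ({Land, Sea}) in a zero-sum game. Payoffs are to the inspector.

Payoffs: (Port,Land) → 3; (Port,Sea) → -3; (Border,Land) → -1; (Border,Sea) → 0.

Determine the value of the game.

Row minima: Port → -3, Border → -1; maximin = -1.
Column maxima: Land → 3, Sea → 0; minimax = 0.
-1 ≠ 0, so there is no saddle point; optimal play is mixed.
Let the inspector play Port with probability p. Expected payoff against Land: 3p + (-1)(1−p) = 4p − 1; against Sea: (-3)p + 0(1−p) = −3p.
Setting these equal: 4p − 1 = −3p ⇒ 7p = 1 ⇒ p = 1/7, and the value is (4)·(1/7) − 1 = -3/7.
For the smuggler: with q = P(Land), equating Port's and Border's payoffs gives 6q − 3 = −q ⇒ q = 3/7.

-3/7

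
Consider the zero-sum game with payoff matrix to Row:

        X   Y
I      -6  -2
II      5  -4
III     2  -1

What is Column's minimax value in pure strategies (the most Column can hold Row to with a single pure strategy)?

-1

Column maxima: X → 5, Y → -1.
The smallest of these is -1.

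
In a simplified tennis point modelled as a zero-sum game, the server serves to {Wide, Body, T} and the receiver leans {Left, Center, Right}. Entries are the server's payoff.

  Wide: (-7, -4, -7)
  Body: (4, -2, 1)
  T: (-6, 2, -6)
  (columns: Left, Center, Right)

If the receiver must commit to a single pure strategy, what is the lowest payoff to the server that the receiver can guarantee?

Column maxima: Left → 4, Center → 2, Right → 1.
The smallest of these is 1.

1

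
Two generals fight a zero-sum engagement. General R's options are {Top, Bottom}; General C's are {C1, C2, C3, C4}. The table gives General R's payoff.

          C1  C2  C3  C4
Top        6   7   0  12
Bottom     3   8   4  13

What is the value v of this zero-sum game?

Row minima: Top → 0, Bottom → 3; maximin = 3.
Column maxima: C1 → 6, C2 → 8, C3 → 4, C4 → 13; minimax = 4.
3 ≠ 4, so there is no saddle point; optimal play is mixed.
C2 is strictly dominated by C1 (it gives General R strictly more in every row), so General C never plays it.
C4 is strictly dominated by C1 (it gives General R strictly more in every row), so General C never plays it.
On the remaining 2×2 (Top, Bottom vs C1, C3):
Let General R play Top with probability p. Expected payoff against C1: 6p + 3(1−p) = 3p + 3; against C3: 0p + 4(1−p) = −4p + 4.
Setting these equal: 3p + 3 = −4p + 4 ⇒ 7p = 1 ⇒ p = 1/7, and the value is (3)·(1/7) + 3 = 24/7.
For General C: with q = P(C1), equating Top's and Bottom's payoffs gives 6q = −q + 4 ⇒ q = 4/7.

24/7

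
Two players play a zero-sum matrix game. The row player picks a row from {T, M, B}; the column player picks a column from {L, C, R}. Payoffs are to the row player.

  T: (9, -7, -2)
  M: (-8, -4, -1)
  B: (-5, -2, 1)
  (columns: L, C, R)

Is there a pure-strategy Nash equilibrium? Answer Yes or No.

No

Row minima: T → -7, M → -8, B → -5; maximin = -5.
Column maxima: L → 9, C → -2, R → 1; minimax = -2.
-5 ≠ -2, so no pure-strategy equilibrium exists.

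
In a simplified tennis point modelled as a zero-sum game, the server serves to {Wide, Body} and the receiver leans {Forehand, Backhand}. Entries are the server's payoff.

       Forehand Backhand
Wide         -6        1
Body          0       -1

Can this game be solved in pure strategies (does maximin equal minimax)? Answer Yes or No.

No

Row minima: Wide → -6, Body → -1; maximin = -1.
Column maxima: Forehand → 0, Backhand → 1; minimax = 0.
-1 ≠ 0, so no pure-strategy equilibrium exists.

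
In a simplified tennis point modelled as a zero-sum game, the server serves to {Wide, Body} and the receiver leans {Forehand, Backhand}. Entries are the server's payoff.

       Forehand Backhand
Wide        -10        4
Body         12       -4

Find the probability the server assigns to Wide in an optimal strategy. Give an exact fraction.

8/15

Row minima: Wide → -10, Body → -4; maximin = -4.
Column maxima: Forehand → 12, Backhand → 4; minimax = 4.
-4 ≠ 4, so there is no saddle point; optimal play is mixed.
Let the server play Wide with probability p. Expected payoff against Forehand: (-10)p + 12(1−p) = −22p + 12; against Backhand: 4p + (-4)(1−p) = 8p − 4.
Setting these equal: −22p + 12 = 8p − 4 ⇒ −30p = -16 ⇒ p = 8/15, and the value is (-22)·(8/15) + 12 = 4/15.
For the receiver: with q = P(Forehand), equating Wide's and Body's payoffs gives −14q + 4 = 16q − 4 ⇒ q = 4/15.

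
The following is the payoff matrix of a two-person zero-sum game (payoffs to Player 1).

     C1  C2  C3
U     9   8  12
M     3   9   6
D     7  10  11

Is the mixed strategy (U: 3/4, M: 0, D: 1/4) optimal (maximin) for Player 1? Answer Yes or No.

Yes

Against C1 this mix gives (3/4)·9 + (1/4)·7 = 17/2.
Against C2 this mix gives (3/4)·8 + (1/4)·10 = 17/2.
Against C3 this mix gives (3/4)·12 + (1/4)·11 = 47/4.
All of Player 2's active replies (C1, C2) yield 17/2, and no column does worse for Player 1. The mix makes Player 2 indifferent and guarantees 17/2, so it is optimal.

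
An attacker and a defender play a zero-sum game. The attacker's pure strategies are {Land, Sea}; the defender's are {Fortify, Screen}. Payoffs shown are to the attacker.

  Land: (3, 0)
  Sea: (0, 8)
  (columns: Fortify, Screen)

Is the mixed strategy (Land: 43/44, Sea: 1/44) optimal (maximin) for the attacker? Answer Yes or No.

No

Against Fortify this mix gives (43/44)·3 + (1/44)·0 = 129/44.
Against Screen this mix gives (43/44)·0 + (1/44)·8 = 2/11.
The defender will play Screen, holding the attacker to 2/11. Shifting weight toward the row that does better against Screen would raise this floor (the equalizing mix achieves 24/11 against both Screen and Fortify), so the proposed strategy is not optimal.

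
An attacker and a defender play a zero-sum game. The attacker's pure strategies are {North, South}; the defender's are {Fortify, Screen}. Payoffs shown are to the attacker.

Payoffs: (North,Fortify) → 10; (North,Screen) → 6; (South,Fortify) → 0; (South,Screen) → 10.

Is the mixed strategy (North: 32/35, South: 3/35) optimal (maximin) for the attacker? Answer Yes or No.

Against Fortify this mix gives (32/35)·10 + (3/35)·0 = 64/7.
Against Screen this mix gives (32/35)·6 + (3/35)·10 = 222/35.
The defender will play Screen, holding the attacker to 222/35. Shifting weight toward the row that does better against Screen would raise this floor (the equalizing mix achieves 50/7 against both Screen and Fortify), so the proposed strategy is not optimal.

No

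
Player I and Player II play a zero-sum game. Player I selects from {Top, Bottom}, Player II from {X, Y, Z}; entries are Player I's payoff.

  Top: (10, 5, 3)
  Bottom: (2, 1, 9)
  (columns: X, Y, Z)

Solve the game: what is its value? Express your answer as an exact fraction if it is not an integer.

Row minima: Top → 3, Bottom → 1; maximin = 3.
Column maxima: X → 10, Y → 5, Z → 9; minimax = 5.
3 ≠ 5, so there is no saddle point; optimal play is mixed.
X is strictly dominated by Y (it gives Player I strictly more in every row), so Player II never plays it.
On the remaining 2×2 (Top, Bottom vs Y, Z):
Let Player I play Top with probability p. Expected payoff against Y: 5p + 1(1−p) = 4p + 1; against Z: 3p + 9(1−p) = −6p + 9.
Setting these equal: 4p + 1 = −6p + 9 ⇒ 10p = 8 ⇒ p = 4/5, and the value is (4)·(4/5) + 1 = 21/5.
For Player II: with q = P(Y), equating Top's and Bottom's payoffs gives 2q + 3 = −8q + 9 ⇒ q = 3/5.

21/5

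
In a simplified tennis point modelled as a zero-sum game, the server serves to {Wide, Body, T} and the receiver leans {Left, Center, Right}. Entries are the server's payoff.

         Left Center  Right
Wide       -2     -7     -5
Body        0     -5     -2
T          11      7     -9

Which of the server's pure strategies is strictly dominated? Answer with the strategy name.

Wide

Body gives a strictly higher payoff than Wide against every column: 0 > -2, -5 > -7, -2 > -5.
So Wide is strictly dominated and the server never plays it.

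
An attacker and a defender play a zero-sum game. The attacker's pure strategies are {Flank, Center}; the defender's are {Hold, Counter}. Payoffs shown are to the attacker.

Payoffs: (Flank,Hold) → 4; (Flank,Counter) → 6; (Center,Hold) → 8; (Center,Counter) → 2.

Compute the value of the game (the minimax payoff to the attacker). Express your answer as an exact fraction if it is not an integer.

5

Row minima: Flank → 4, Center → 2; maximin = 4.
Column maxima: Hold → 8, Counter → 6; minimax = 6.
4 ≠ 6, so there is no saddle point; optimal play is mixed.
Let the attacker play Flank with probability p. Expected payoff against Hold: 4p + 8(1−p) = −4p + 8; against Counter: 6p + 2(1−p) = 4p + 2.
Setting these equal: −4p + 8 = 4p + 2 ⇒ −8p = -6 ⇒ p = 3/4, and the value is (-4)·(3/4) + 8 = 5.
For the defender: with q = P(Hold), equating Flank's and Center's payoffs gives −2q + 6 = 6q + 2 ⇒ q = 1/2.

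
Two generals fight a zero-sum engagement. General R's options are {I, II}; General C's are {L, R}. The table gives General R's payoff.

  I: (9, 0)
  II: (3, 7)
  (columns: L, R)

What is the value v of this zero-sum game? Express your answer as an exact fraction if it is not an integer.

63/13

Row minima: I → 0, II → 3; maximin = 3.
Column maxima: L → 9, R → 7; minimax = 7.
3 ≠ 7, so there is no saddle point; optimal play is mixed.
Let General R play I with probability p. Expected payoff against L: 9p + 3(1−p) = 6p + 3; against R: 0p + 7(1−p) = −7p + 7.
Setting these equal: 6p + 3 = −7p + 7 ⇒ 13p = 4 ⇒ p = 4/13, and the value is (6)·(4/13) + 3 = 63/13.
For General C: with q = P(L), equating I's and II's payoffs gives 9q = −4q + 7 ⇒ q = 7/13.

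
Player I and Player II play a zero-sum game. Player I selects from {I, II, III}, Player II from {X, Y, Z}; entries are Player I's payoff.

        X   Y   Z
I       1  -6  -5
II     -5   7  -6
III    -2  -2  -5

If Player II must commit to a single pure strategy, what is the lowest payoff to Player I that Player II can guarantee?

-5

Column maxima: X → 1, Y → 7, Z → -5.
The smallest of these is -5.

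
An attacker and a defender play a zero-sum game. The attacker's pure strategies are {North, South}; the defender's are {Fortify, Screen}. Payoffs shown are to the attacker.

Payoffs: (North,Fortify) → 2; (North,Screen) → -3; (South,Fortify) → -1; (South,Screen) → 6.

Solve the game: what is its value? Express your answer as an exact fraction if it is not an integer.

Row minima: North → -3, South → -1; maximin = -1.
Column maxima: Fortify → 2, Screen → 6; minimax = 2.
-1 ≠ 2, so there is no saddle point; optimal play is mixed.
Let the attacker play North with probability p. Expected payoff against Fortify: 2p + (-1)(1−p) = 3p − 1; against Screen: (-3)p + 6(1−p) = −9p + 6.
Setting these equal: 3p − 1 = −9p + 6 ⇒ 12p = 7 ⇒ p = 7/12, and the value is (3)·(7/12) − 1 = 3/4.
For the defender: with q = P(Fortify), equating North's and South's payoffs gives 5q − 3 = −7q + 6 ⇒ q = 3/4.

3/4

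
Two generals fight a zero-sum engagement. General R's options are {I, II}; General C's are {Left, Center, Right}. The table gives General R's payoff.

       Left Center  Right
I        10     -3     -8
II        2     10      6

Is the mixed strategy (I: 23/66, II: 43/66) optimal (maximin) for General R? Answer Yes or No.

No

Against Left this mix gives (23/66)·10 + (43/66)·2 = 158/33.
Against Center this mix gives (23/66)·(-3) + (43/66)·10 = 361/66.
Against Right this mix gives (23/66)·(-8) + (43/66)·6 = 37/33.
General C will play Right, holding General R to 37/33. Shifting weight toward the row that does better against Right would raise this floor (the equalizing mix achieves 38/11 against both Right and Left), so the proposed strategy is not optimal.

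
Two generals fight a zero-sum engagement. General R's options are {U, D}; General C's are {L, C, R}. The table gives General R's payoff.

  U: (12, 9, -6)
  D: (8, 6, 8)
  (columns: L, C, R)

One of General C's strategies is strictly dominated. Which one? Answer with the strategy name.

L

C holds General R's payoff strictly below L in every row: 9 < 12, 6 < 8.
So L is strictly dominated for General C.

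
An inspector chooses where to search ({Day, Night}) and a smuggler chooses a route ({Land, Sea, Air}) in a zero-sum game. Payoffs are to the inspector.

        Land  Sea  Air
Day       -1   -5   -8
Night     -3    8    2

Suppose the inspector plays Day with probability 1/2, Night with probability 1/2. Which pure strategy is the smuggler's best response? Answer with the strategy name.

If the smuggler plays Land, the inspector's expected payoff is (1/2)·(-1) + (1/2)·(-3) = -2.
If the smuggler plays Sea, the inspector's expected payoff is (1/2)·(-5) + (1/2)·8 = 3/2.
If the smuggler plays Air, the inspector's expected payoff is (1/2)·(-8) + (1/2)·2 = -3.
The smuggler minimizes the inspector's payoff; the smallest is -3, so the best response is Air.

Air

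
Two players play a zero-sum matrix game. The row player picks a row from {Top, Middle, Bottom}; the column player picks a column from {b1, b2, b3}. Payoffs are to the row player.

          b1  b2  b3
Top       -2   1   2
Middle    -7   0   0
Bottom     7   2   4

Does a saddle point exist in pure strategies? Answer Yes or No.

Yes

Row minima: Top → -2, Middle → -7, Bottom → 2; maximin = 2.
Column maxima: b1 → 7, b2 → 2, b3 → 4; minimax = 2.
maximin = minimax = 2, so a saddle point exists.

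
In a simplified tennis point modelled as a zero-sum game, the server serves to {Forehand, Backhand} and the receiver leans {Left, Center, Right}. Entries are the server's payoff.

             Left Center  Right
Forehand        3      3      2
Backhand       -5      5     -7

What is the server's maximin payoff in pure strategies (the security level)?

Row minima: Forehand → 2, Backhand → -7.
The best of these is 2.

2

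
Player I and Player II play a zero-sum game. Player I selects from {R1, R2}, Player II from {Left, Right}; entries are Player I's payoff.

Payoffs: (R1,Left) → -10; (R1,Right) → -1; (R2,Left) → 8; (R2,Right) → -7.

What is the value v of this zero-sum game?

Row minima: R1 → -10, R2 → -7; maximin = -7.
Column maxima: Left → 8, Right → -1; minimax = -1.
-7 ≠ -1, so there is no saddle point; optimal play is mixed.
Let Player I play R1 with probability p. Expected payoff against Left: (-10)p + 8(1−p) = −18p + 8; against Right: (-1)p + (-7)(1−p) = 6p − 7.
Setting these equal: −18p + 8 = 6p − 7 ⇒ −24p = -15 ⇒ p = 5/8, and the value is (-18)·(5/8) + 8 = -13/4.
For Player II: with q = P(Left), equating R1's and R2's payoffs gives −9q − 1 = 15q − 7 ⇒ q = 1/4.

-13/4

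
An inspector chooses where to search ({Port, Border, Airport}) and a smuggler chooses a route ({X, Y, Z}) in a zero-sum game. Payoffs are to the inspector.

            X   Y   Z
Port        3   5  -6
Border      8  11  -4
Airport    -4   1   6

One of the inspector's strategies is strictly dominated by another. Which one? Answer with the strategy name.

Border gives a strictly higher payoff than Port against every column: 8 > 3, 11 > 5, -4 > -6.
So Port is strictly dominated and the inspector never plays it.

Port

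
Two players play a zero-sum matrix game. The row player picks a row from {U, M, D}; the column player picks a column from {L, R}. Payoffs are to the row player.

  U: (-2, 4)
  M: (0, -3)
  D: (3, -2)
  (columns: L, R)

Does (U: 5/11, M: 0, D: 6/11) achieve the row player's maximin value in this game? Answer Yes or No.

Against L this mix gives (5/11)·(-2) + (6/11)·3 = 8/11.
Against R this mix gives (5/11)·4 + (6/11)·(-2) = 8/11.
All of the column player's active replies (L, R) yield 8/11, and no column does worse for the row player. The mix makes the column player indifferent and guarantees 8/11, so it is optimal.

Yes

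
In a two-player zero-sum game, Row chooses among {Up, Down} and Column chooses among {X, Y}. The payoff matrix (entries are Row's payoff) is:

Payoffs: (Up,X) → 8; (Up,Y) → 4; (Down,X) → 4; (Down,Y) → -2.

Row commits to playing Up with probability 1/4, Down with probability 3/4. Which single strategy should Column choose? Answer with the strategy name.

Y

If Column plays X, Row's expected payoff is (1/4)·8 + (3/4)·4 = 5.
If Column plays Y, Row's expected payoff is (1/4)·4 + (3/4)·(-2) = -1/2.
Column minimizes Row's payoff; the smallest is -1/2, so the best response is Y.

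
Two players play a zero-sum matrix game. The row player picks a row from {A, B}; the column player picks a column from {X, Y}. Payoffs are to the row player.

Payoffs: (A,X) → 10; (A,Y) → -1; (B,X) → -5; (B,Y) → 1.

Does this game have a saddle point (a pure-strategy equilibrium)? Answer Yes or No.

Row minima: A → -1, B → -5; maximin = -1.
Column maxima: X → 10, Y → 1; minimax = 1.
-1 ≠ 1, so no pure-strategy equilibrium exists.

No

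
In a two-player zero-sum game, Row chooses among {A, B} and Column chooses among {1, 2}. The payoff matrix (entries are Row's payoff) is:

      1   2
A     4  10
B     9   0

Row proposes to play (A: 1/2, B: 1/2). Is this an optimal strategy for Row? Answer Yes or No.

No

Against 1 this mix gives (1/2)·4 + (1/2)·9 = 13/2.
Against 2 this mix gives (1/2)·10 + (1/2)·0 = 5.
Column will play 2, holding Row to 5. Shifting weight toward the row that does better against 2 would raise this floor (the equalizing mix achieves 6 against both 2 and 1), so the proposed strategy is not optimal.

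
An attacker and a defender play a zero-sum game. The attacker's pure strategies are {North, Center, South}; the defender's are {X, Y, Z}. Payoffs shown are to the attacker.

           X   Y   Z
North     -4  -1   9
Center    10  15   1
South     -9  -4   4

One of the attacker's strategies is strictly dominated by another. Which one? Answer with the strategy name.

South

North gives a strictly higher payoff than South against every column: -4 > -9, -1 > -4, 9 > 4.
So South is strictly dominated and the attacker never plays it.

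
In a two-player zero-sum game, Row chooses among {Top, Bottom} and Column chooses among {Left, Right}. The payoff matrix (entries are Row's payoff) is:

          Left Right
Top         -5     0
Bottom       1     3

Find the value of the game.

1

Row minima: Top → -5, Bottom → 1; maximin = 1.
Column maxima: Left → 1, Right → 3; minimax = 1.
Since maximin = minimax = 1, there is a saddle point and the value is 1.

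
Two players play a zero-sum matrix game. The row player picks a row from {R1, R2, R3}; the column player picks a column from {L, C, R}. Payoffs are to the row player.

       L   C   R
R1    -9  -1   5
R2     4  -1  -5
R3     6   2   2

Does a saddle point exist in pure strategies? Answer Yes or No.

Yes

Row minima: R1 → -9, R2 → -5, R3 → 2; maximin = 2.
Column maxima: L → 6, C → 2, R → 5; minimax = 2.
maximin = minimax = 2, so a saddle point exists.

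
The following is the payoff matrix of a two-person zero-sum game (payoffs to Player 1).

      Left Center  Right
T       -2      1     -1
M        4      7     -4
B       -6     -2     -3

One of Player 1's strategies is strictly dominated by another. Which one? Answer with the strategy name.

B

T gives a strictly higher payoff than B against every column: -2 > -6, 1 > -2, -1 > -3.
So B is strictly dominated and Player 1 never plays it.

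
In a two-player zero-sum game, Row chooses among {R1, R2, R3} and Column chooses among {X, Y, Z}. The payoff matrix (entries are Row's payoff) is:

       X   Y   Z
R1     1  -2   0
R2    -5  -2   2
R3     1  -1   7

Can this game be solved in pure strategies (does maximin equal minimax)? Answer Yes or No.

Row minima: R1 → -2, R2 → -5, R3 → -1; maximin = -1.
Column maxima: X → 1, Y → -1, Z → 7; minimax = -1.
maximin = minimax = -1, so a saddle point exists.

Yes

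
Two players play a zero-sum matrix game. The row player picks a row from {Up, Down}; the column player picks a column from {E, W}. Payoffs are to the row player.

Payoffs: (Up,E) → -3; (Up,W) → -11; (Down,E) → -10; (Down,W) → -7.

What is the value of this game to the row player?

-89/11

Row minima: Up → -11, Down → -10; maximin = -10.
Column maxima: E → -3, W → -7; minimax = -7.
-10 ≠ -7, so there is no saddle point; optimal play is mixed.
Let the row player play Up with probability p. Expected payoff against E: (-3)p + (-10)(1−p) = 7p − 10; against W: (-11)p + (-7)(1−p) = −4p − 7.
Setting these equal: 7p − 10 = −4p − 7 ⇒ 11p = 3 ⇒ p = 3/11, and the value is (7)·(3/11) − 10 = -89/11.
For the column player: with q = P(E), equating Up's and Down's payoffs gives 8q − 11 = −3q − 7 ⇒ q = 4/11.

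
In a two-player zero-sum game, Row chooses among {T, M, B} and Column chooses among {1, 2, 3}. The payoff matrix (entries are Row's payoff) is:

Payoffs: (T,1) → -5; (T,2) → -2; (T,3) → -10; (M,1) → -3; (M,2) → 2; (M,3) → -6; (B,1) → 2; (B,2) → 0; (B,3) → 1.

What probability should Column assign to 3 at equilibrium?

Row minima: T → -10, M → -6, B → 0; maximin = 0.
Column maxima: 1 → 2, 2 → 2, 3 → 1; minimax = 1.
0 ≠ 1, so there is no saddle point; optimal play is mixed.
T is strictly dominated by M, so Row never plays it.
1 is strictly dominated by 3 (it gives Row strictly more in every row), so Column never plays it.
On the remaining 2×2 (M, B vs 2, 3):
Let Row play M with probability p. Expected payoff against 2: 2p + 0(1−p) = 2p; against 3: (-6)p + 1(1−p) = −7p + 1.
Setting these equal: 2p = −7p + 1 ⇒ 9p = 1 ⇒ p = 1/9, and the value is (2)·(1/9) = 2/9.
For Column: with q = P(2), equating M's and B's payoffs gives 8q − 6 = −q + 1 ⇒ q = 7/9.

2/9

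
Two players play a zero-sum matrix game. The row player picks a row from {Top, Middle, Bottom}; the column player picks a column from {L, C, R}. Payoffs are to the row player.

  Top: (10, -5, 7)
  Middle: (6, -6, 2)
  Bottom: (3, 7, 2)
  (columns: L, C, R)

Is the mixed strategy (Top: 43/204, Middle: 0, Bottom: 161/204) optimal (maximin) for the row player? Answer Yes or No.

No

Against L this mix gives (43/204)·10 + (161/204)·3 = 913/204.
Against C this mix gives (43/204)·(-5) + (161/204)·7 = 76/17.
Against R this mix gives (43/204)·7 + (161/204)·2 = 623/204.
The column player will play R, holding the row player to 623/204. Shifting weight toward the row that does better against R would raise this floor (the equalizing mix achieves 59/17 against both R and C), so the proposed strategy is not optimal.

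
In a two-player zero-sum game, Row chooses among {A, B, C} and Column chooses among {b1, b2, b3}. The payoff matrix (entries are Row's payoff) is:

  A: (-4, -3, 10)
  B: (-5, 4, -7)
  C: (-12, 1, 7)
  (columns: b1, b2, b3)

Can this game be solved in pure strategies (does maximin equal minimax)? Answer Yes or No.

Row minima: A → -4, B → -7, C → -12; maximin = -4.
Column maxima: b1 → -4, b2 → 4, b3 → 10; minimax = -4.
maximin = minimax = -4, so a saddle point exists.

Yes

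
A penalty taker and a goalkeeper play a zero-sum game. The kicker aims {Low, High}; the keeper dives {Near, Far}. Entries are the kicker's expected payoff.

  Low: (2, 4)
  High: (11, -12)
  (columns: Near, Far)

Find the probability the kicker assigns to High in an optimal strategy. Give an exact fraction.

2/25

Row minima: Low → 2, High → -12; maximin = 2.
Column maxima: Near → 11, Far → 4; minimax = 4.
2 ≠ 4, so there is no saddle point; optimal play is mixed.
Let the kicker play Low with probability p. Expected payoff against Near: 2p + 11(1−p) = −9p + 11; against Far: 4p + (-12)(1−p) = 16p − 12.
Setting these equal: −9p + 11 = 16p − 12 ⇒ −25p = -23 ⇒ p = 23/25, and the value is (-9)·(23/25) + 11 = 68/25.
For the keeper: with q = P(Near), equating Low's and High's payoffs gives −2q + 4 = 23q − 12 ⇒ q = 16/25.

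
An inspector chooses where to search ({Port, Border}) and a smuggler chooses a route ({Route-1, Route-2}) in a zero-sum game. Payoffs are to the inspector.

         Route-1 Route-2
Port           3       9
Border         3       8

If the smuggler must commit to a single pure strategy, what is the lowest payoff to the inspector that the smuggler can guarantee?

Column maxima: Route-1 → 3, Route-2 → 9.
The smallest of these is 3.

3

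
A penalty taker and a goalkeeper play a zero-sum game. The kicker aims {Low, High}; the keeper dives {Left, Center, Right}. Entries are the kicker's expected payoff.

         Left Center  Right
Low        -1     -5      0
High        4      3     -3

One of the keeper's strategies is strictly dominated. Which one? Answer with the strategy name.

Left

Center holds the kicker's payoff strictly below Left in every row: -5 < -1, 3 < 4.
So Left is strictly dominated for the keeper.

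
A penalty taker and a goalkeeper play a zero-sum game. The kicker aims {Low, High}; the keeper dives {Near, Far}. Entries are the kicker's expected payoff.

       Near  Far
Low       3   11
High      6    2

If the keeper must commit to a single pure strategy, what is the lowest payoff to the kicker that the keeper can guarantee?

6

Column maxima: Near → 6, Far → 11.
The smallest of these is 6.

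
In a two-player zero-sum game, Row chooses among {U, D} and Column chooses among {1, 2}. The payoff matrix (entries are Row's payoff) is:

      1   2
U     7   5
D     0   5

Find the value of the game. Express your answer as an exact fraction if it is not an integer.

Row minima: U → 5, D → 0; maximin = 5.
Column maxima: 1 → 7, 2 → 5; minimax = 5.
Since maximin = minimax = 5, there is a saddle point and the value is 5.

5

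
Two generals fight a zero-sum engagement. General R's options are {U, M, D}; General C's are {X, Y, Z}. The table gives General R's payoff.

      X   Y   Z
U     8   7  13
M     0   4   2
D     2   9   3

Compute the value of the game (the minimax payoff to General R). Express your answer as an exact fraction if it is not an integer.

29/4

Row minima: U → 7, M → 0, D → 2; maximin = 7.
Column maxima: X → 8, Y → 9, Z → 13; minimax = 8.
7 ≠ 8, so there is no saddle point; optimal play is mixed.
M is strictly dominated by U, so General R never plays it.
Z is strictly dominated by X (it gives General R strictly more in every row), so General C never plays it.
On the remaining 2×2 (U, D vs X, Y):
Let General R play U with probability p. Expected payoff against X: 8p + 2(1−p) = 6p + 2; against Y: 7p + 9(1−p) = −2p + 9.
Setting these equal: 6p + 2 = −2p + 9 ⇒ 8p = 7 ⇒ p = 7/8, and the value is (6)·(7/8) + 2 = 29/4.
For General C: with q = P(X), equating U's and D's payoffs gives q + 7 = −7q + 9 ⇒ q = 1/4.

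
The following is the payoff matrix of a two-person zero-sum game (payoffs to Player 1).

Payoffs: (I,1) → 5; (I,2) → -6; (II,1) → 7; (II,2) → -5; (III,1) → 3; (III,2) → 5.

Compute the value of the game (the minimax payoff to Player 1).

Row minima: I → -6, II → -5, III → 3; maximin = 3.
Column maxima: 1 → 7, 2 → 5; minimax = 5.
3 ≠ 5, so there is no saddle point; optimal play is mixed.
I is strictly dominated by II, so Player 1 never plays it.
On the remaining 2×2 (II, III vs 1, 2):
Let Player 1 play II with probability p. Expected payoff against 1: 7p + 3(1−p) = 4p + 3; against 2: (-5)p + 5(1−p) = −10p + 5.
Setting these equal: 4p + 3 = −10p + 5 ⇒ 14p = 2 ⇒ p = 1/7, and the value is (4)·(1/7) + 3 = 25/7.
For Player 2: with q = P(1), equating II's and III's payoffs gives 12q − 5 = −2q + 5 ⇒ q = 5/7.

25/7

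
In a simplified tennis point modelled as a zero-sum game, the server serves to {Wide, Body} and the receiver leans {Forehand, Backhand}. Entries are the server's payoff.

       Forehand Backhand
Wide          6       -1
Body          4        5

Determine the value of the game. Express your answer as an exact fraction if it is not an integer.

Row minima: Wide → -1, Body → 4; maximin = 4.
Column maxima: Forehand → 6, Backhand → 5; minimax = 5.
4 ≠ 5, so there is no saddle point; optimal play is mixed.
Let the server play Wide with probability p. Expected payoff against Forehand: 6p + 4(1−p) = 2p + 4; against Backhand: (-1)p + 5(1−p) = −6p + 5.
Setting these equal: 2p + 4 = −6p + 5 ⇒ 8p = 1 ⇒ p = 1/8, and the value is (2)·(1/8) + 4 = 17/4.
For the receiver: with q = P(Forehand), equating Wide's and Body's payoffs gives 7q − 1 = −q + 5 ⇒ q = 3/4.

17/4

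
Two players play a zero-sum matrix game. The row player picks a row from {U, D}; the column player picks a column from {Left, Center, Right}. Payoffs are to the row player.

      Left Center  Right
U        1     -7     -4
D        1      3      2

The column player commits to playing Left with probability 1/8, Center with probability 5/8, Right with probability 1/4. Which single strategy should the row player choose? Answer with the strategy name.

D

Expected payoff of U: (1/8)·1 + (5/8)·(-7) + (1/4)·(-4) = -21/4.
Expected payoff of D: (1/8)·1 + (5/8)·3 + (1/4)·2 = 5/2.
The largest is 5/2, so the row player's best response is D.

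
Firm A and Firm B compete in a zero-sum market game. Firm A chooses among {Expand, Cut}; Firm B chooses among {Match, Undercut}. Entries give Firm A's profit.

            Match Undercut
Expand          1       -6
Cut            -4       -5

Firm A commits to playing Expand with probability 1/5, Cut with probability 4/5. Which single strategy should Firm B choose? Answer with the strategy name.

If Firm B plays Match, Firm A's expected payoff is (1/5)·1 + (4/5)·(-4) = -3.
If Firm B plays Undercut, Firm A's expected payoff is (1/5)·(-6) + (4/5)·(-5) = -26/5.
Firm B minimizes Firm A's payoff; the smallest is -26/5, so the best response is Undercut.

Undercut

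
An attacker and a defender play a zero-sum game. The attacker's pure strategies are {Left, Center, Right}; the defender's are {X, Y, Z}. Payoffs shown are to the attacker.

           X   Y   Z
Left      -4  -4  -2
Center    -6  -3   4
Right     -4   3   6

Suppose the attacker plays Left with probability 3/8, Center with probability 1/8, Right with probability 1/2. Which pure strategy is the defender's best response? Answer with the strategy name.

X

If the defender plays X, the attacker's expected payoff is (3/8)·(-4) + (1/8)·(-6) + (1/2)·(-4) = -17/4.
If the defender plays Y, the attacker's expected payoff is (3/8)·(-4) + (1/8)·(-3) + (1/2)·3 = -3/8.
If the defender plays Z, the attacker's expected payoff is (3/8)·(-2) + (1/8)·4 + (1/2)·6 = 11/4.
The defender minimizes the attacker's payoff; the smallest is -17/4, so the best response is X.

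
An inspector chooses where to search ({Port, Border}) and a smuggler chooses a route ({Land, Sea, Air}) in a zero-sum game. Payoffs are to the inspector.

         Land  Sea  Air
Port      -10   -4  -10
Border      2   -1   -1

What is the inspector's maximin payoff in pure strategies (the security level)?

-1

Row minima: Port → -10, Border → -1.
The best of these is -1.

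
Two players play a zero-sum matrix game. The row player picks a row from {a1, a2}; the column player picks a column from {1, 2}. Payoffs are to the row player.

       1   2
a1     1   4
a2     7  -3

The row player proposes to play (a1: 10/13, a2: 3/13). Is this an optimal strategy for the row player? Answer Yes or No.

Against 1 this mix gives (10/13)·1 + (3/13)·7 = 31/13.
Against 2 this mix gives (10/13)·4 + (3/13)·(-3) = 31/13.
All of the column player's active replies (1, 2) yield 31/13, and no column does worse for the row player. The mix makes the column player indifferent and guarantees 31/13, so it is optimal.

Yes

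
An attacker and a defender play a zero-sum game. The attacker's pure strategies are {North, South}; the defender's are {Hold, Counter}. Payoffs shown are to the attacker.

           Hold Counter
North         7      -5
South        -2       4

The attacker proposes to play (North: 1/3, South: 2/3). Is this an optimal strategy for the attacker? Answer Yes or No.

Against Hold this mix gives (1/3)·7 + (2/3)·(-2) = 1.
Against Counter this mix gives (1/3)·(-5) + (2/3)·4 = 1.
All of the defender's active replies (Hold, Counter) yield 1, and no column does worse for the attacker. The mix makes the defender indifferent and guarantees 1, so it is optimal.

Yes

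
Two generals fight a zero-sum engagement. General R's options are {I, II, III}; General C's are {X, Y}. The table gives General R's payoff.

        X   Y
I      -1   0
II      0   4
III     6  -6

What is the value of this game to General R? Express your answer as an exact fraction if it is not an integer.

Row minima: I → -1, II → 0, III → -6; maximin = 0.
Column maxima: X → 6, Y → 4; minimax = 4.
0 ≠ 4, so there is no saddle point; optimal play is mixed.
I is strictly dominated by II, so General R never plays it.
On the remaining 2×2 (II, III vs X, Y):
Let General R play II with probability p. Expected payoff against X: 0p + 6(1−p) = −6p + 6; against Y: 4p + (-6)(1−p) = 10p − 6.
Setting these equal: −6p + 6 = 10p − 6 ⇒ −16p = -12 ⇒ p = 3/4, and the value is (-6)·(3/4) + 6 = 3/2.
For General C: with q = P(X), equating II's and III's payoffs gives −4q + 4 = 12q − 6 ⇒ q = 5/8.

3/2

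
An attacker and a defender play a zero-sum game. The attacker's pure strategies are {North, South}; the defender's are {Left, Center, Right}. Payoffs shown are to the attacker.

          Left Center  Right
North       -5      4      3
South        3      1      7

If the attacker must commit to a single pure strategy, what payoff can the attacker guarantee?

Row minima: North → -5, South → 1.
The best of these is 1.

1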